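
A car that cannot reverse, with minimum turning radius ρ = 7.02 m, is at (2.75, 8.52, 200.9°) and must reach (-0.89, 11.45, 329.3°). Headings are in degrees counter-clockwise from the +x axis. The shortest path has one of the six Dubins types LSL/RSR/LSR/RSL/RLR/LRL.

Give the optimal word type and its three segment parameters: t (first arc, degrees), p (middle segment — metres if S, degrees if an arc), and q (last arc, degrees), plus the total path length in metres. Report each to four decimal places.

Let ψ = atan2(Δy, Δx) = atan2(2.93, -3.64) = 141.1678° be the start→goal bearing.
Normalize: d = |goal − start| / ρ = 4.672740/7.02 = 0.665632, α = (θ_start − ψ) mod 360° = 59.7322° = 1.042523 rad, β = (θ_goal − ψ) mod 360° = 188.1322° = 3.283526 rad.
Common terms: sin α = 0.863679, cos α = 0.504043, sin β = -0.141457, cos β = -0.989944, cos(α−β) = -0.621148, d² = 0.443067. Work in radians in the unit-radius frame; every candidate has L = ρ·(t + p + q).
LSL: p² = 2 + d² − 2cos(α−β) + 2d(sin α − sin β) = 5.023464; p = √p² = 2.241308; φ = atan2(cos β − cos α, d + sin α − sin β) = -0.729597 rad; t = (φ − α) mod 2π = 4.511066 rad, q = (β − φ) mod 2π = 4.013123 rad → L = 7.02·(4.511066 + 2.241308 + 4.013123) = 7.02·10.765497 = 75.573786 m
RSR: p² = 2 + d² − 2cos(α−β) + 2d(sin β − sin α) = 2.347261; p = √p² = 1.532077; φ = atan2(cos α − cos β, d − sin α + sin β) = 1.794248 rad; t = (α − φ) mod 2π = 5.531460 rad, q = (φ − β) mod 2π = 4.793907 rad → L = 7.02·(5.531460 + 1.532077 + 4.793907) = 7.02·11.857445 = 83.239265 m
LSR: p² = d² − 2 + 2cos(α−β) + 2d(sin α + sin β) = -1.837760 < 0 → infeasible
RSL: p² = d² − 2 + 2cos(α−β) − 2d(sin α + sin β) = -3.760697 < 0 → infeasible
RLR: c = (6 − d² + 2cos(α−β) + 2d(sin α − sin β))/8 = 0.706592; p = 2π − arccos c = 5.497060 rad; φ = atan2(cos α − cos β, d − sin α + sin β) = 1.794248 rad; t = (α − φ + p/2) mod 2π = 1.996805 rad, q = (α − β − t + p) mod 2π = 1.259252 rad → L = 7.02·(1.996805 + 5.497060 + 1.259252) = 7.02·8.753117 = 61.446883 m
LRL: c = (6 − d² + 2cos(α−β) − 2d(sin α − sin β))/8 = 0.372067; p = 2π − arccos c = 5.093624 rad; φ = atan2(cos β − cos α, d + sin α − sin β) = -0.729597 rad; t = (φ − α + p/2) mod 2π = 0.774692 rad, q = (β − α − t + p) mod 2π = 0.276749 rad → L = 7.02·(0.774692 + 5.093624 + 0.276749) = 7.02·6.145065 = 43.138358 m
Shortest: LRL with L = 43.138358 m ≈ 43.1384 m
Convert LRL to answer units (arcs ×180/π): t = 0.774692·180/π = 44.3866°, p = 5.093624·180/π = 291.8432°, q = 0.276749·180/π = 15.8566°, L = 43.1384 m.

LRL: t = 44.3866°, p = 291.8432°, q = 15.8566°, L = 43.1384 m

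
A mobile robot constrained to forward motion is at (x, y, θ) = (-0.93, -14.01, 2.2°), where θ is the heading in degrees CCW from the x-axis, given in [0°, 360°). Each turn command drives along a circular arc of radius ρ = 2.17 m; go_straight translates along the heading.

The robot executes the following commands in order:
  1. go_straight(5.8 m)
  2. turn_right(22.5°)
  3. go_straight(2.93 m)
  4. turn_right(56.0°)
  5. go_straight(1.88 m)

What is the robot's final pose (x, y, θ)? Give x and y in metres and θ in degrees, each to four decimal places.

(10.2506, -18.2848, 283.7000°)

set_pose: (x, y, θ) = (-0.9300, -14.0100, 2.2000°), ρ = 2.17
go_straight(5.8): x += 5.8·cos θ, y += 5.8·sin θ → (4.8657, -13.7874, 2.2000°)
turn_right(22.5°): centre at ρ to the right, rotate −22.5° → (5.7019, -13.9205, -20.3000° ≡ 339.7000°)
go_straight(2.93): x += 2.93·cos θ, y += 2.93·sin θ → (8.4499, -14.9371, 339.7000°)
turn_right(56.0°): centre at ρ to the right, rotate −56.0° → (9.8053, -16.4583, 283.7000°)
go_straight(1.88): x += 1.88·cos θ, y += 1.88·sin θ → (10.2506, -18.2848, 283.7000°)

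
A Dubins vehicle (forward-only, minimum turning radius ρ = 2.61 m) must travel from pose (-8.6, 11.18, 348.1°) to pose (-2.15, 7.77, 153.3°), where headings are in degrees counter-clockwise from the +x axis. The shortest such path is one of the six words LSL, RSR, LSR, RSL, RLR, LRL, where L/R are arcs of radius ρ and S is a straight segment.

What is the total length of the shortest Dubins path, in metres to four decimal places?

Let ψ = atan2(Δy, Δx) = atan2(-3.41, 6.45) = -27.8646° be the start→goal bearing.
Normalize: d = |goal − start| / ρ = 7.295930/2.61 = 2.795376, α = (θ_start − ψ) mod 360° = 15.9646° = 0.278635 rad, β = (θ_goal − ψ) mod 360° = 181.1646° = 3.161919 rad.
Common terms: sin α = 0.275044, cos α = 0.961432, sin β = -0.020325, cos β = -0.999793, cos(α−β) = -0.966823, d² = 7.814125. Work in radians in the unit-radius frame; every candidate has L = ρ·(t + p + q).
LSL: p² = 2 + d² − 2cos(α−β) + 2d(sin α − sin β) = 13.399103; p = √p² = 3.660479; φ = atan2(cos β − cos α, d + sin α − sin β) = -0.565436 rad; t = (φ − α) mod 2π = 5.439115 rad, q = (β − φ) mod 2π = 3.727355 rad → L = 2.61·(5.439115 + 3.660479 + 3.727355) = 2.61·12.826948 = 33.478334 m
RSR: p² = 2 + d² − 2cos(α−β) + 2d(sin β − sin α) = 10.096440; p = √p² = 3.177490; φ = atan2(cos α − cos β, d − sin α + sin β) = 0.665210 rad; t = (α − φ) mod 2π = 5.896610 rad, q = (φ − β) mod 2π = 3.786477 rad → L = 2.61·(5.896610 + 3.177490 + 3.786477) = 2.61·12.860576 = 33.566104 m
LSR: p² = d² − 2 + 2cos(α−β) + 2d(sin α + sin β) = 5.304547; p = √p² = 2.303160; φ = atan2(−cos α − cos β, d + sin α + sin β) − atan2(−2, p) = 0.727640 rad; t = (φ − α) mod 2π = 0.449005 rad, q = (φ − β) mod 2π = 3.848907 rad → L = 2.61·(0.449005 + 2.303160 + 3.848907) = 2.61·6.601072 = 17.228798 m
RSL: p² = d² − 2 + 2cos(α−β) − 2d(sin α + sin β) = 2.456409; p = √p² = 1.567294; φ = atan2(cos α + cos β, d − sin α − sin β) − atan2(2, p) = -0.921205 rad; t = (α − φ) mod 2π = 1.199840 rad, q = (β − φ) mod 2π = 4.083124 rad → L = 2.61·(1.199840 + 1.567294 + 4.083124) = 2.61·6.850257 = 17.879170 m
RLR: c = (6 − d² + 2cos(α−β) + 2d(sin α − sin β))/8 = -0.262055; p = 2π − arccos c = 4.447238 rad; φ = atan2(cos α − cos β, d − sin α + sin β) = 0.665210 rad; t = (α − φ + p/2) mod 2π = 1.837044 rad, q = (α − β − t + p) mod 2π = 6.010096 rad → L = 2.61·(1.837044 + 4.447238 + 6.010096) = 2.61·12.294377 = 32.088325 m
LRL: c = (6 − d² + 2cos(α−β) − 2d(sin α − sin β))/8 = -0.674888; p = 2π − arccos c = 3.971576 rad; φ = atan2(cos β − cos α, d + sin α − sin β) = -0.565436 rad; t = (φ − α + p/2) mod 2π = 1.141717 rad, q = (β − α − t + p) mod 2π = 5.713143 rad → L = 2.61·(1.141717 + 3.971576 + 5.713143) = 2.61·10.826436 = 28.256999 m
Shortest: LSR with L = 17.228798 m ≈ 17.2288 m

17.2288 m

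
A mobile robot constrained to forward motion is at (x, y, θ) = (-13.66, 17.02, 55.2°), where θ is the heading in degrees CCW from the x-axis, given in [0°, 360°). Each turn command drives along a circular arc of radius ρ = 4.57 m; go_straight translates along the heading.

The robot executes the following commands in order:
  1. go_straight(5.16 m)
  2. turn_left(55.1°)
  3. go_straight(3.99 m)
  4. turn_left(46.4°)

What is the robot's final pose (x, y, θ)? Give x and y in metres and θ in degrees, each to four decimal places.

(-14.0444, 31.8048, 156.7000°)

set_pose: (x, y, θ) = (-13.6600, 17.0200, 55.2000°), ρ = 4.57
go_straight(5.16): x += 5.16·cos θ, y += 5.16·sin θ → (-10.7151, 21.2571, 55.2000°)
turn_left(55.1°): centre at ρ to the left, rotate +55.1° → (-10.1816, 25.4508, 110.3000°)
go_straight(3.99): x += 3.99·cos θ, y += 3.99·sin θ → (-11.5659, 29.1930, 110.3000°)
turn_left(46.4°): centre at ρ to the left, rotate +46.4° → (-14.0444, 31.8048, 156.7000°)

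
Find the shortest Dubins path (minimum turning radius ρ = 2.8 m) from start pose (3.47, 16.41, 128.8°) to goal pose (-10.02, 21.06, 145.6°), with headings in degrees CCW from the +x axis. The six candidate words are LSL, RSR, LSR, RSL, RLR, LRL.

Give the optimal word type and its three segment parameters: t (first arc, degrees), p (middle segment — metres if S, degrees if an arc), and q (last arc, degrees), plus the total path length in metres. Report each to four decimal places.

LSR: t = 34.7310°, p = 11.7975 m, q = 17.9310°, L = 14.3711 m

Let ψ = atan2(Δy, Δx) = atan2(4.65, -13.49) = 160.9809° be the start→goal bearing.
Normalize: d = |goal − start| / ρ = 14.268938/2.8 = 5.096049, α = (θ_start − ψ) mod 360° = 327.8191° = 5.721522 rad, β = (θ_goal − ψ) mod 360° = 344.6191° = 6.014737 rad.
Common terms: sin α = -0.532595, cos α = 0.846370, sin β = -0.265235, cos β = 0.964184, cos(α−β) = 0.957319, d² = 25.969719. Work in radians in the unit-radius frame; every candidate has L = ρ·(t + p + q).
LSL: p² = 2 + d² − 2cos(α−β) + 2d(sin α − sin β) = 23.330127; p = √p² = 4.830127; φ = atan2(cos β − cos α, d + sin α − sin β) = 0.024394 rad; t = (φ − α) mod 2π = 0.586057 rad, q = (β − φ) mod 2π = 5.990344 rad → L = 2.8·(0.586057 + 4.830127 + 5.990344) = 2.8·11.406528 = 31.938277 m
RSR: p² = 2 + d² − 2cos(α−β) + 2d(sin β − sin α) = 28.780033; p = √p² = 5.364703; φ = atan2(cos α − cos β, d − sin α + sin β) = -0.021963 rad; t = (α − φ) mod 2π = 5.743485 rad, q = (φ − β) mod 2π = 0.246485 rad → L = 2.8·(5.743485 + 5.364703 + 0.246485) = 2.8·11.354673 = 31.793083 m
LSR: p² = d² − 2 + 2cos(α−β) + 2d(sin α + sin β) = 17.752795; p = √p² = 4.213407; φ = atan2(−cos α − cos β, d + sin α + sin β) − atan2(−2, p) = 0.044507 rad; t = (φ − α) mod 2π = 0.606171 rad, q = (φ − β) mod 2π = 0.312955 rad → L = 2.8·(0.606171 + 4.213407 + 0.312955) = 2.8·5.132533 = 14.371091 m
RSL: p² = d² − 2 + 2cos(α−β) − 2d(sin α + sin β) = 34.015922; p = √p² = 5.832317; φ = atan2(cos α + cos β, d − sin α − sin β) − atan2(2, p) = -0.032309 rad; t = (α − φ) mod 2π = 5.753831 rad, q = (β − φ) mod 2π = 6.047046 rad → L = 2.8·(5.753831 + 5.832317 + 6.047046) = 2.8·17.633194 = 49.372943 m
RLR: c = (6 − d² + 2cos(α−β) + 2d(sin α − sin β))/8 = -2.597504, |c| > 1 → infeasible
LRL: c = (6 − d² + 2cos(α−β) − 2d(sin α − sin β))/8 = -1.916266, |c| > 1 → infeasible
Shortest: LSR with L = 14.371091 m ≈ 14.3711 m
Convert LSR to answer units (arcs ×180/π): t = 0.606171·180/π = 34.7310°, p = ρ·p = 2.8·4.213407 = 11.7975 m, q = 0.312955·180/π = 17.9310°, L = 14.3711 m.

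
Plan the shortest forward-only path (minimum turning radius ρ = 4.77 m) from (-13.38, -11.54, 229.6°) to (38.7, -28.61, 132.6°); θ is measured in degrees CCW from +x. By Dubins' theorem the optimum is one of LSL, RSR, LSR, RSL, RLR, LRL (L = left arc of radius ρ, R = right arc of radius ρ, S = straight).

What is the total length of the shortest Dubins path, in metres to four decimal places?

70.0135 m

Let ψ = atan2(Δy, Δx) = atan2(-17.07, 52.08) = -18.1473° be the start→goal bearing.
Normalize: d = |goal − start| / ρ = 54.806125/4.77 = 11.489754, α = (θ_start − ψ) mod 360° = 247.7473° = 4.324007 rad, β = (θ_goal − ψ) mod 360° = 150.7473° = 2.631037 rad.
Common terms: sin α = -0.925523, cos α = -0.378692, sin β = 0.488662, cos β = -0.872473, cos(α−β) = -0.121869, d² = 132.014438. Work in radians in the unit-radius frame; every candidate has L = ρ·(t + p + q).
LSL: p² = 2 + d² − 2cos(α−β) + 2d(sin α − sin β) = 101.760908; p = √p² = 10.087661; φ = atan2(cos β − cos α, d + sin α − sin β) = -0.048969 rad; t = (φ − α) mod 2π = 1.910210 rad, q = (β − φ) mod 2π = 2.680006 rad → L = 4.77·(1.910210 + 10.087661 + 2.680006) = 4.77·14.677877 = 70.013474 m
RSR: p² = 2 + d² − 2cos(α−β) + 2d(sin β − sin α) = 166.755445; p = √p² = 12.913382; φ = atan2(cos α − cos β, d − sin α + sin β) = 0.038247 rad; t = (α − φ) mod 2π = 4.285759 rad, q = (φ − β) mod 2π = 3.690395 rad → L = 4.77·(4.285759 + 12.913382 + 3.690395) = 4.77·20.889537 = 99.643092 m
LSR: p² = d² − 2 + 2cos(α−β) + 2d(sin α + sin β) = 119.731849; p = √p² = 10.942205; φ = atan2(−cos α − cos β, d + sin α + sin β) − atan2(−2, p) = 0.293501 rad; t = (φ − α) mod 2π = 2.252680 rad, q = (φ − β) mod 2π = 3.945649 rad → L = 4.77·(2.252680 + 10.942205 + 3.945649) = 4.77·17.140534 = 81.760346 m
RSL: p² = d² − 2 + 2cos(α−β) − 2d(sin α + sin β) = 139.809549; p = √p² = 11.824109; φ = atan2(cos α + cos β, d − sin α − sin β) − atan2(2, p) = -0.272083 rad; t = (α − φ) mod 2π = 4.596090 rad, q = (β − φ) mod 2π = 2.903120 rad → L = 4.77·(4.596090 + 11.824109 + 2.903120) = 4.77·19.323319 = 92.172230 m
RLR: c = (6 − d² + 2cos(α−β) + 2d(sin α − sin β))/8 = -19.844431, |c| > 1 → infeasible
LRL: c = (6 − d² + 2cos(α−β) − 2d(sin α − sin β))/8 = -11.720113, |c| > 1 → infeasible
Shortest: LSL with L = 70.013474 m ≈ 70.0135 m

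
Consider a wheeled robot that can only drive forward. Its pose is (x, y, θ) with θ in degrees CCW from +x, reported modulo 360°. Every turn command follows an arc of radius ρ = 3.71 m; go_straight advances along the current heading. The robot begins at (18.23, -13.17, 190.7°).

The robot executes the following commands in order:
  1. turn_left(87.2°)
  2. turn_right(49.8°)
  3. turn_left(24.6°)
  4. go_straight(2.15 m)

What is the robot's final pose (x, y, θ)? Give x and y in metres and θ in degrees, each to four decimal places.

set_pose: (x, y, θ) = (18.2300, -13.1700, 190.7000°), ρ = 3.71
turn_left(87.2°): centre at ρ to the left, rotate +87.2° → (15.2440, -17.3254, 277.9000°)
turn_right(49.8°): centre at ρ to the right, rotate −49.8° → (14.3306, -20.3130, 228.1000°)
turn_left(24.6°): centre at ρ to the left, rotate +24.6° → (13.5499, -21.6874, 252.7000°)
go_straight(2.15): x += 2.15·cos θ, y += 2.15·sin θ → (12.9105, -23.7401, 252.7000°)

(12.9105, -23.7401, 252.7000°)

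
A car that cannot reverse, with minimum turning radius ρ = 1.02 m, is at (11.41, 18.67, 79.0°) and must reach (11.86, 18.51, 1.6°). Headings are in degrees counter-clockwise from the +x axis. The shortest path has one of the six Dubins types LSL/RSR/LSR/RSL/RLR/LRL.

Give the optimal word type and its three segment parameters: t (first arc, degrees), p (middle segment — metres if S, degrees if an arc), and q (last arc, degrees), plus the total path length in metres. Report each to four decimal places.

Let ψ = atan2(Δy, Δx) = atan2(-0.16, 0.45) = -19.5731° be the start→goal bearing.
Normalize: d = |goal − start| / ρ = 0.477598/1.02 = 0.468233, α = (θ_start − ψ) mod 360° = 98.5731° = 1.720426 rad, β = (θ_goal − ψ) mod 360° = 21.1731° = 0.369541 rad.
Common terms: sin α = 0.988826, cos α = -0.149072, sin β = 0.361187, cos β = 0.932493, cos(α−β) = 0.218143, d² = 0.219243. Work in radians in the unit-radius frame; every candidate has L = ρ·(t + p + q).
LSL: p² = 2 + d² − 2cos(α−β) + 2d(sin α − sin β) = 2.370719; p = √p² = 1.539714; φ = atan2(cos β − cos α, d + sin α − sin β) = 0.778827 rad; t = (φ − α) mod 2π = 5.341587 rad, q = (β − φ) mod 2π = 5.873899 rad → L = 1.02·(5.341587 + 1.539714 + 5.873899) = 1.02·12.755200 = 13.010304 m
RSR: p² = 2 + d² − 2cos(α−β) + 2d(sin β − sin α) = 1.195193; p = √p² = 1.093249; φ = atan2(cos α − cos β, d − sin α + sin β) = -1.717127 rad; t = (α − φ) mod 2π = 3.437553 rad, q = (φ − β) mod 2π = 4.196517 rad → L = 1.02·(3.437553 + 1.093249 + 4.196517) = 1.02·8.727319 = 8.901865 m
LSR: p² = d² − 2 + 2cos(α−β) + 2d(sin α + sin β) = -0.080228 < 0 → infeasible
RSL: p² = d² − 2 + 2cos(α−β) − 2d(sin α + sin β) = -2.608714 < 0 → infeasible
RLR: c = (6 − d² + 2cos(α−β) + 2d(sin α − sin β))/8 = 0.850601; p = 2π − arccos c = 5.729516 rad; φ = atan2(cos α − cos β, d − sin α + sin β) = -1.717127 rad; t = (α − φ + p/2) mod 2π = 0.019125 rad, q = (α − β − t + p) mod 2π = 0.778090 rad → L = 1.02·(0.019125 + 5.729516 + 0.778090) = 1.02·6.526732 = 6.657266 m
LRL: c = (6 − d² + 2cos(α−β) − 2d(sin α − sin β))/8 = 0.703660; p = 2π − arccos c = 5.492925 rad; φ = atan2(cos β − cos α, d + sin α − sin β) = 0.778827 rad; t = (φ − α + p/2) mod 2π = 1.804864 rad, q = (β − α − t + p) mod 2π = 2.337176 rad → L = 1.02·(1.804864 + 5.492925 + 2.337176) = 1.02·9.634964 = 9.827664 m
Shortest: RLR with L = 6.657266 m ≈ 6.6573 m
Convert RLR to answer units (arcs ×180/π): t = 0.019125·180/π = 1.0958°, p = 5.729516·180/π = 328.2771°, q = 0.778090·180/π = 44.5813°, L = 6.6573 m.

RLR: t = 1.0958°, p = 328.2771°, q = 44.5813°, L = 6.6573 m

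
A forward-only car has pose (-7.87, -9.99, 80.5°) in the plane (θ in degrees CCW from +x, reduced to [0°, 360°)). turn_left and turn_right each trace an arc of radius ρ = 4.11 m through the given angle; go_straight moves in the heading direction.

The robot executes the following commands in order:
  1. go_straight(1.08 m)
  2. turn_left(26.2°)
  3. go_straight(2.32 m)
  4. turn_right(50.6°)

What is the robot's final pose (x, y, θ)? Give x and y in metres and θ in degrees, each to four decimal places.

(-7.9501, -1.3699, 56.1000°)

set_pose: (x, y, θ) = (-7.8700, -9.9900, 80.5000°), ρ = 4.11
go_straight(1.08): x += 1.08·cos θ, y += 1.08·sin θ → (-7.6917, -8.9248, 80.5000°)
turn_left(26.2°): centre at ρ to the left, rotate +26.2° → (-7.8087, -7.0654, 106.7000°)
go_straight(2.32): x += 2.32·cos θ, y += 2.32·sin θ → (-8.4754, -4.8433, 106.7000°)
turn_right(50.6°): centre at ρ to the right, rotate −50.6° → (-7.9501, -1.3699, 56.1000°)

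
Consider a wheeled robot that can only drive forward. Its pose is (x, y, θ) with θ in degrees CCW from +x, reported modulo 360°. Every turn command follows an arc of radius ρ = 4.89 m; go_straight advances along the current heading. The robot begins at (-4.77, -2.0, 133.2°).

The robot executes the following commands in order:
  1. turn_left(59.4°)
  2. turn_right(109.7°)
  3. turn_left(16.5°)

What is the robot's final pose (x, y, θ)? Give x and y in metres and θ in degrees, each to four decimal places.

(-15.3488, 6.2045, 99.4000°)

set_pose: (x, y, θ) = (-4.7700, -2.0000, 133.2000°), ρ = 4.89
turn_left(59.4°): centre at ρ to the left, rotate +59.4° → (-9.4014, -0.5752, 192.6000°)
turn_right(109.7°): centre at ρ to the right, rotate −109.7° → (-15.3206, 4.8014, 82.9000°)
turn_left(16.5°): centre at ρ to the left, rotate +16.5° → (-15.3488, 6.2045, 99.4000°)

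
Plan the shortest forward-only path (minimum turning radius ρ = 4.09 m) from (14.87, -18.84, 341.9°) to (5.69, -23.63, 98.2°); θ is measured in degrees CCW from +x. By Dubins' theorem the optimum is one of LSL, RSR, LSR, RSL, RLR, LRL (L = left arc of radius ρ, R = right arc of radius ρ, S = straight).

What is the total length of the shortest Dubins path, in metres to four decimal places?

Let ψ = atan2(Δy, Δx) = atan2(-4.79, -9.18) = -152.4451° be the start→goal bearing.
Normalize: d = |goal − start| / ρ = 10.354540/4.09 = 2.531672, α = (θ_start − ψ) mod 360° = 134.3451° = 2.344764 rad, β = (θ_goal − ψ) mod 360° = 250.6451° = 4.374581 rad.
Common terms: sin α = 0.715143, cos α = -0.698978, sin β = -0.943484, cos β = -0.331419, cos(α−β) = -0.443071, d² = 6.409365. Work in radians in the unit-radius frame; every candidate has L = ρ·(t + p + q).
LSL: p² = 2 + d² − 2cos(α−β) + 2d(sin α − sin β) = 17.693707; p = √p² = 4.206389; φ = atan2(cos β − cos α, d + sin α − sin β) = 0.087493 rad; t = (φ − α) mod 2π = 4.025914 rad, q = (β − φ) mod 2π = 4.287089 rad → L = 4.09·(4.025914 + 4.206389 + 4.287089) = 4.09·12.519392 = 51.204314 m
RSR: p² = 2 + d² − 2cos(α−β) + 2d(sin β − sin α) = 0.897308; p = √p² = 0.947263; φ = atan2(cos α − cos β, d − sin α + sin β) = -0.398484 rad; t = (α − φ) mod 2π = 2.743248 rad, q = (φ − β) mod 2π = 1.510120 rad → L = 4.09·(2.743248 + 0.947263 + 1.510120) = 4.09·5.200631 = 21.270580 m
LSR: p² = d² − 2 + 2cos(α−β) + 2d(sin α + sin β) = 2.367057; p = √p² = 1.538524; φ = atan2(−cos α − cos β, d + sin α + sin β) − atan2(−2, p) = 1.335730 rad; t = (φ − α) mod 2π = 5.274151 rad, q = (φ − β) mod 2π = 3.244333 rad → L = 4.09·(5.274151 + 1.538524 + 3.244333) = 4.09·10.057009 = 41.133167 m
RSL: p² = d² − 2 + 2cos(α−β) − 2d(sin α + sin β) = 4.679388; p = √p² = 2.163189; φ = atan2(cos α + cos β, d − sin α − sin β) − atan2(2, p) = -1.103526 rad; t = (α − φ) mod 2π = 3.448290 rad, q = (β − φ) mod 2π = 5.478108 rad → L = 4.09·(3.448290 + 2.163189 + 5.478108) = 4.09·11.089587 = 45.356411 m
RLR: c = (6 − d² + 2cos(α−β) + 2d(sin α − sin β))/8 = 0.887837; p = 2π − arccos c = 5.805011 rad; φ = atan2(cos α − cos β, d − sin α + sin β) = -0.398484 rad; t = (α − φ + p/2) mod 2π = 5.645753 rad, q = (α − β − t + p) mod 2π = 4.412625 rad → L = 4.09·(5.645753 + 5.805011 + 4.412625) = 4.09·15.863389 = 64.881263 m
LRL: c = (6 − d² + 2cos(α−β) − 2d(sin α − sin β))/8 = -1.211713, |c| > 1 → infeasible
Shortest: RSR with L = 21.270580 m ≈ 21.2706 m

21.2706 m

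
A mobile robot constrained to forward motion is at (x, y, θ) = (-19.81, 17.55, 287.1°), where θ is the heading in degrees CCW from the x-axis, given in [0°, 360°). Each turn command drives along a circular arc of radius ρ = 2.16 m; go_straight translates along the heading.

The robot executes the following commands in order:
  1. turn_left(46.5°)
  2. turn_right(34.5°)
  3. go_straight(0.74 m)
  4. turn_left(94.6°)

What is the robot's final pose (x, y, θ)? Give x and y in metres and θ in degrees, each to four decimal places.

set_pose: (x, y, θ) = (-19.8100, 17.5500, 287.1000°), ρ = 2.16
turn_left(46.5°): centre at ρ to the left, rotate +46.5° → (-18.7059, 16.2504, 333.6000°)
turn_right(34.5°): centre at ρ to the right, rotate −34.5° → (-17.7790, 15.3661, 299.1000°)
go_straight(0.74): x += 0.74·cos θ, y += 0.74·sin θ → (-17.4191, 14.7195, 299.1000°)
turn_left(94.6°): centre at ρ to the left, rotate +94.6° → (-14.3333, 13.9730, 393.7000° ≡ 33.7000°)

(-14.3333, 13.9730, 33.7000°)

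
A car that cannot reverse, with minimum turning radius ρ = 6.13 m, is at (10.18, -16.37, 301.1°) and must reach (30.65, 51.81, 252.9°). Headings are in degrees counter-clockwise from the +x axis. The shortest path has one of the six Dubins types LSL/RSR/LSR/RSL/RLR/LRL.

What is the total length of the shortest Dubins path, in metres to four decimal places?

Let ψ = atan2(Δy, Δx) = atan2(68.18, 20.47) = 73.2884° be the start→goal bearing.
Normalize: d = |goal − start| / ρ = 71.186609/6.13 = 11.612824, α = (θ_start − ψ) mod 360° = 227.8116° = 3.976062 rad, β = (θ_goal − ψ) mod 360° = 179.6116° = 3.134813 rad.
Common terms: sin α = -0.740940, cos α = -0.671571, sin β = 0.006779, cos β = -0.999977, cos(α−β) = 0.666532, d² = 134.857673. Work in radians in the unit-radius frame; every candidate has L = ρ·(t + p + q).
LSL: p² = 2 + d² − 2cos(α−β) + 2d(sin α − sin β) = 118.158339; p = √p² = 10.870066; φ = atan2(cos β − cos α, d + sin α − sin β) = -0.030217 rad; t = (φ − α) mod 2π = 2.276907 rad, q = (β − φ) mod 2π = 3.165030 rad → L = 6.13·(2.276907 + 10.870066 + 3.165030) = 6.13·16.312003 = 99.992577 m
RSR: p² = 2 + d² − 2cos(α−β) + 2d(sin β − sin α) = 152.890878; p = √p² = 12.364905; φ = atan2(cos α − cos β, d − sin α + sin β) = 0.026563 rad; t = (α − φ) mod 2π = 3.949499 rad, q = (φ − β) mod 2π = 3.174935 rad → L = 6.13·(3.949499 + 12.364905 + 3.174935) = 6.13·19.489339 = 119.469649 m
LSR: p² = d² − 2 + 2cos(α−β) + 2d(sin α + sin β) = 117.139370; p = √p² = 10.823094; φ = atan2(−cos α − cos β, d + sin α + sin β) − atan2(−2, p) = 0.335190 rad; t = (φ − α) mod 2π = 2.642313 rad, q = (φ − β) mod 2π = 3.483562 rad → L = 6.13·(2.642313 + 10.823094 + 3.483562) = 6.13·16.948970 = 103.897184 m
RSL: p² = d² − 2 + 2cos(α−β) − 2d(sin α + sin β) = 151.242106; p = √p² = 12.298053; φ = atan2(cos α + cos β, d − sin α − sin β) − atan2(2, p) = -0.295779 rad; t = (α − φ) mod 2π = 4.271841 rad, q = (β − φ) mod 2π = 3.430592 rad → L = 6.13·(4.271841 + 12.298053 + 3.430592) = 6.13·20.000486 = 122.602982 m
RLR: c = (6 − d² + 2cos(α−β) + 2d(sin α − sin β))/8 = -18.111360, |c| > 1 → infeasible
LRL: c = (6 − d² + 2cos(α−β) − 2d(sin α − sin β))/8 = -13.769792, |c| > 1 → infeasible
Shortest: LSL with L = 99.992577 m ≈ 99.9926 m

99.9926 m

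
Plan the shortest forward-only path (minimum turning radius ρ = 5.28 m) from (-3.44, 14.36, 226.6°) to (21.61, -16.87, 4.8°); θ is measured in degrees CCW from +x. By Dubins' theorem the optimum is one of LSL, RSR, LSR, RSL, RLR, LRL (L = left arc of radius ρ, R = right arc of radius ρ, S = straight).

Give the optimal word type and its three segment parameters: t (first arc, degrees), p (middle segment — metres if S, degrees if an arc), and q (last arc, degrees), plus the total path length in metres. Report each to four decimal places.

LSL: t = 86.3160°, p = 30.5054 m, q = 51.8840°, L = 43.2410 m

Let ψ = atan2(Δy, Δx) = atan2(-31.23, 25.05) = -51.2664° be the start→goal bearing.
Normalize: d = |goal − start| / ρ = 40.035177/5.28 = 7.582420, α = (θ_start − ψ) mod 360° = 277.8664° = 4.849684 rad, β = (θ_goal − ψ) mod 360° = 56.0664° = 0.978544 rad.
Common terms: sin α = -0.990590, cos α = 0.136864, sin β = 0.829685, cos β = 0.558231, cos(α−β) = -0.745476, d² = 57.493091. Work in radians in the unit-radius frame; every candidate has L = ρ·(t + p + q).
LSL: p² = 2 + d² − 2cos(α−β) + 2d(sin α − sin β) = 33.379861; p = √p² = 5.777531; φ = atan2(cos β − cos α, d + sin α − sin β) = 0.072997 rad; t = (φ − α) mod 2π = 1.506498 rad, q = (β − φ) mod 2π = 0.905547 rad → L = 5.28·(1.506498 + 5.777531 + 0.905547) = 5.28·8.189576 = 43.240960 m
RSR: p² = 2 + d² − 2cos(α−β) + 2d(sin β − sin α) = 88.588225; p = √p² = 9.412132; φ = atan2(cos α − cos β, d − sin α + sin β) = -0.044783 rad; t = (α − φ) mod 2π = 4.894468 rad, q = (φ − β) mod 2π = 5.259858 rad → L = 5.28·(4.894468 + 9.412132 + 5.259858) = 5.28·19.566457 = 103.310895 m
LSR: p² = d² − 2 + 2cos(α−β) + 2d(sin α + sin β) = 51.562050; p = √p² = 7.180672; φ = atan2(−cos α − cos β, d + sin α + sin β) − atan2(−2, p) = 0.178254 rad; t = (φ − α) mod 2π = 1.611755 rad, q = (φ − β) mod 2π = 5.482895 rad → L = 5.28·(1.611755 + 7.180672 + 5.482895) = 5.28·14.275322 = 75.373700 m
RSL: p² = d² − 2 + 2cos(α−β) − 2d(sin α + sin β) = 56.442229; p = √p² = 7.512804; φ = atan2(cos α + cos β, d − sin α − sin β) − atan2(2, p) = -0.170651 rad; t = (α − φ) mod 2π = 5.020335 rad, q = (β − φ) mod 2π = 1.149195 rad → L = 5.28·(5.020335 + 7.512804 + 1.149195) = 5.28·13.682334 = 72.242725 m
RLR: c = (6 − d² + 2cos(α−β) + 2d(sin α − sin β))/8 = -10.073528, |c| > 1 → infeasible
LRL: c = (6 − d² + 2cos(α−β) − 2d(sin α − sin β))/8 = -3.172483, |c| > 1 → infeasible
Shortest: LSL with L = 43.240960 m ≈ 43.2410 m
Convert LSL to answer units (arcs ×180/π): t = 1.506498·180/π = 86.3160°, p = ρ·p = 5.28·5.777531 = 30.5054 m, q = 0.905547·180/π = 51.8840°, L = 43.2410 m.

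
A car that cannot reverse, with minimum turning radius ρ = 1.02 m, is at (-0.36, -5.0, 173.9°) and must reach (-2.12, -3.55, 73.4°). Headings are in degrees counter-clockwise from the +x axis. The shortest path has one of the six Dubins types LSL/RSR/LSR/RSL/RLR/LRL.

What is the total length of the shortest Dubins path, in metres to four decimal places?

Let ψ = atan2(Δy, Δx) = atan2(1.45, -1.76) = 140.5161° be the start→goal bearing.
Normalize: d = |goal − start| / ρ = 2.280373/1.02 = 2.235660, α = (θ_start − ψ) mod 360° = 33.3839° = 0.582658 rad, β = (θ_goal − ψ) mod 360° = 292.8839° = 5.111788 rad.
Common terms: sin α = 0.550246, cos α = 0.835003, sin β = -0.921295, cos β = 0.388865, cos(α−β) = -0.182236, d² = 4.998174. Work in radians in the unit-radius frame; every candidate has L = ρ·(t + p + q).
LSL: p² = 2 + d² − 2cos(α−β) + 2d(sin α − sin β) = 13.942373; p = √p² = 3.733949; φ = atan2(cos β − cos α, d + sin α − sin β) = -0.119768 rad; t = (φ − α) mod 2π = 5.580759 rad, q = (β − φ) mod 2π = 5.231556 rad → L = 1.02·(5.580759 + 3.733949 + 5.231556) = 1.02·14.546263 = 14.837189 m
RSR: p² = 2 + d² − 2cos(α−β) + 2d(sin β − sin α) = 0.782917; p = √p² = 0.884826; φ = atan2(cos α − cos β, d − sin α + sin β) = 0.528467 rad; t = (α − φ) mod 2π = 0.054191 rad, q = (φ − β) mod 2π = 1.699865 rad → L = 1.02·(0.054191 + 0.884826 + 1.699865) = 1.02·2.638882 = 2.691660 m
LSR: p² = d² − 2 + 2cos(α−β) + 2d(sin α + sin β) = 0.974623; p = √p² = 0.987230; φ = atan2(−cos α − cos β, d + sin α + sin β) − atan2(−2, p) = 0.531432 rad; t = (φ − α) mod 2π = 6.231959 rad, q = (φ − β) mod 2π = 1.702830 rad → L = 1.02·(6.231959 + 0.987230 + 1.702830) = 1.02·8.922019 = 9.100459 m
RSL: p² = d² − 2 + 2cos(α−β) − 2d(sin α + sin β) = 4.292782; p = √p² = 2.071903; φ = atan2(cos α + cos β, d − sin α − sin β) − atan2(2, p) = -0.328785 rad; t = (α − φ) mod 2π = 0.911443 rad, q = (β − φ) mod 2π = 5.440573 rad → L = 1.02·(0.911443 + 2.071903 + 5.440573) = 1.02·8.423919 = 8.592397 m
RLR: c = (6 − d² + 2cos(α−β) + 2d(sin α − sin β))/8 = 0.902135; p = 2π − arccos c = 5.837082 rad; φ = atan2(cos α − cos β, d − sin α + sin β) = 0.528467 rad; t = (α − φ + p/2) mod 2π = 2.972733 rad, q = (α − β − t + p) mod 2π = 4.618406 rad → L = 1.02·(2.972733 + 5.837082 + 4.618406) = 1.02·13.428221 = 13.696785 m
LRL: c = (6 − d² + 2cos(α−β) − 2d(sin α − sin β))/8 = -0.742797; p = 2π − arccos c = 3.875151 rad; φ = atan2(cos β − cos α, d + sin α − sin β) = -0.119768 rad; t = (φ − α + p/2) mod 2π = 1.235149 rad, q = (β − α − t + p) mod 2π = 0.885946 rad → L = 1.02·(1.235149 + 3.875151 + 0.885946) = 1.02·5.996247 = 6.116172 m
Shortest: RSR with L = 2.691660 m ≈ 2.6917 m

2.6917 m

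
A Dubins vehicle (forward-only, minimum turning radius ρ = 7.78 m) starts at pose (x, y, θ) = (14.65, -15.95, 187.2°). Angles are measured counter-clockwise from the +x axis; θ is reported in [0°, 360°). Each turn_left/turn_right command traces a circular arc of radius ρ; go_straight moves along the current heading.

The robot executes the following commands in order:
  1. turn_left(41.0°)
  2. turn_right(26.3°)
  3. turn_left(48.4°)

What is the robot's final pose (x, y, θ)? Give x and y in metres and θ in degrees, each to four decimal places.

(2.5045, -25.1119, 250.3000°)

set_pose: (x, y, θ) = (14.6500, -15.9500, 187.2000°), ρ = 7.78
turn_left(41.0°): centre at ρ to the left, rotate +41.0° → (9.8253, -18.4830, 228.2000°)
turn_right(26.3°): centre at ρ to the right, rotate −26.3° → (6.9273, -20.5160, 201.9000°)
turn_left(48.4°): centre at ρ to the left, rotate +48.4° → (2.5045, -25.1119, 250.3000°)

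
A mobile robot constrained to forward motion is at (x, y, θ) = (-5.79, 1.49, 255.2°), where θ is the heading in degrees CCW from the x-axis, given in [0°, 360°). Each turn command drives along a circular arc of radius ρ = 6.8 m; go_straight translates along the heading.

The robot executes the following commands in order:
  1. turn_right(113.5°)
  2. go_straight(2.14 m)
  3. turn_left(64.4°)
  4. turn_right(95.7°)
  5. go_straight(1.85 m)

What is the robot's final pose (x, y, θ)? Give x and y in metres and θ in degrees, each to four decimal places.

set_pose: (x, y, θ) = (-5.7900, 1.4900, 255.2000°), ρ = 6.8
turn_right(113.5°): centre at ρ to the right, rotate −113.5° → (-16.5789, -2.1094, 141.7000°)
go_straight(2.14): x += 2.14·cos θ, y += 2.14·sin θ → (-18.2583, -0.7831, 141.7000°)
turn_left(64.4°): centre at ρ to the left, rotate +64.4° → (-25.4644, -0.0130, 206.1000°)
turn_right(95.7°): centre at ρ to the right, rotate −95.7° → (-34.8295, 3.7233, 110.4000°)
go_straight(1.85): x += 1.85·cos θ, y += 1.85·sin θ → (-35.4744, 5.4573, 110.4000°)

(-35.4744, 5.4573, 110.4000°)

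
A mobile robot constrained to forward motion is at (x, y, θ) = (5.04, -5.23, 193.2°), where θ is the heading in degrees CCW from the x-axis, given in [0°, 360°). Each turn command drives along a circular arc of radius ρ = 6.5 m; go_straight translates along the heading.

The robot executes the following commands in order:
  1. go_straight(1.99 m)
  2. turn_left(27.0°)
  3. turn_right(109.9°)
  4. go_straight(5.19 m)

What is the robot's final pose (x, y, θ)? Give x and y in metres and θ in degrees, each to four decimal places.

set_pose: (x, y, θ) = (5.0400, -5.2300, 193.2000°), ρ = 6.5
go_straight(1.99): x += 1.99·cos θ, y += 1.99·sin θ → (3.1026, -5.6844, 193.2000°)
turn_left(27.0°): centre at ρ to the left, rotate +27.0° → (0.3914, -7.0480, 220.2000°)
turn_right(109.9°): centre at ρ to the right, rotate −109.9° → (-9.9004, -4.3384, 110.3000°)
go_straight(5.19): x += 5.19·cos θ, y += 5.19·sin θ → (-11.7010, 0.5292, 110.3000°)

(-11.7010, 0.5292, 110.3000°)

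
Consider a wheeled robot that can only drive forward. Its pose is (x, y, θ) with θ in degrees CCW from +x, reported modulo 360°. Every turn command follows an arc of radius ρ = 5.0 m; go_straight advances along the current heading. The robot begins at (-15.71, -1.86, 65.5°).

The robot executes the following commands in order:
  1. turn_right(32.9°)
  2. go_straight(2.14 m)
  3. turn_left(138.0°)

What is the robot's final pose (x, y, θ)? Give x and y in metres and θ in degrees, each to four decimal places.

(-13.9284, 10.5769, 170.6000°)

set_pose: (x, y, θ) = (-15.7100, -1.8600, 65.5000°), ρ = 5.0
turn_right(32.9°): centre at ρ to the right, rotate −32.9° → (-13.8540, 0.2788, 32.6000°)
go_straight(2.14): x += 2.14·cos θ, y += 2.14·sin θ → (-12.0512, 1.4318, 32.6000°)
turn_left(138.0°): centre at ρ to the left, rotate +138.0° → (-13.9284, 10.5769, 170.6000°)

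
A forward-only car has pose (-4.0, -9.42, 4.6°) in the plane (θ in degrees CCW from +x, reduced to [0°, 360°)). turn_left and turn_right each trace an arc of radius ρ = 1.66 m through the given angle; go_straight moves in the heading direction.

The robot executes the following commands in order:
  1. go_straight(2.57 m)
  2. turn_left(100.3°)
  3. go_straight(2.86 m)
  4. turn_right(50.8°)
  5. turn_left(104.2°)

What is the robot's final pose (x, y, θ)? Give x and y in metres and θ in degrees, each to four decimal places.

set_pose: (x, y, θ) = (-4.0000, -9.4200, 4.6000°), ρ = 1.66
go_straight(2.57): x += 2.57·cos θ, y += 2.57·sin θ → (-1.4383, -9.2139, 4.6000°)
turn_left(100.3°): centre at ρ to the left, rotate +100.3° → (0.0328, -7.1324, 104.9000°)
go_straight(2.86): x += 2.86·cos θ, y += 2.86·sin θ → (-0.7026, -4.3686, 104.9000°)
turn_right(50.8°): centre at ρ to the right, rotate −50.8° → (-0.4431, -2.9683, 54.1000°)
turn_left(104.2°): centre at ρ to the left, rotate +104.2° → (-1.1740, -0.4526, 158.3000°)

(-1.1740, -0.4526, 158.3000°)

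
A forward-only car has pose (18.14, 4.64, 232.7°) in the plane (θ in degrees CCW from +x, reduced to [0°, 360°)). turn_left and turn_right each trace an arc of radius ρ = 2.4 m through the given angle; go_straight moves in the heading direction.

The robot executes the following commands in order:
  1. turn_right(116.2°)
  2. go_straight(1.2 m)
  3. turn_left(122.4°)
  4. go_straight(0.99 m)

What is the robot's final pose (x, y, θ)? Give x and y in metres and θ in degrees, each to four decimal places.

(8.8333, 5.4185, 238.9000°)

set_pose: (x, y, θ) = (18.1400, 4.6400, 232.7000°), ρ = 2.4
turn_right(116.2°): centre at ρ to the right, rotate −116.2° → (14.0830, 5.0235, 116.5000°)
go_straight(1.2): x += 1.2·cos θ, y += 1.2·sin θ → (13.5476, 6.0974, 116.5000°)
turn_left(122.4°): centre at ρ to the left, rotate +122.4° → (9.3447, 6.2662, 238.9000°)
go_straight(0.99): x += 0.99·cos θ, y += 0.99·sin θ → (8.8333, 5.4185, 238.9000°)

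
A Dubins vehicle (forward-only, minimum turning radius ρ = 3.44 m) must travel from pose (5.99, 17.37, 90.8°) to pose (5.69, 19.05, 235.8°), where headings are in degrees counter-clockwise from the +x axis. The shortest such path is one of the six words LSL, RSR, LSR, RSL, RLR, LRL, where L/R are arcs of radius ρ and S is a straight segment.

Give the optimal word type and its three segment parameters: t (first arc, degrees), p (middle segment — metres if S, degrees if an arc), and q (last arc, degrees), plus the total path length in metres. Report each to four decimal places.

LRL: t = 61.4350°, p = 308.4040°, q = 31.9689°, L = 24.1243 m

Let ψ = atan2(Δy, Δx) = atan2(1.68, -0.30) = 100.1247° be the start→goal bearing.
Normalize: d = |goal − start| / ρ = 1.706576/3.44 = 0.496098, α = (θ_start − ψ) mod 360° = 350.6753° = 6.120439 rad, β = (θ_goal − ψ) mod 360° = 135.6753° = 2.367981 rad.
Common terms: sin α = -0.162029, cos α = 0.986786, sin β = 0.698723, cos β = -0.715392, cos(α−β) = -0.819152, d² = 0.246113. Work in radians in the unit-radius frame; every candidate has L = ρ·(t + p + q).
LSL: p² = 2 + d² − 2cos(α−β) + 2d(sin α − sin β) = 3.030383; p = √p² = 1.740799; φ = atan2(cos β − cos α, d + sin α − sin β) = -1.781835 rad; t = (φ − α) mod 2π = 4.664097 rad, q = (β − φ) mod 2π = 4.149816 rad → L = 3.44·(4.664097 + 1.740799 + 4.149816) = 3.44·10.554712 = 36.308210 m
RSR: p² = 2 + d² − 2cos(α−β) + 2d(sin β − sin α) = 4.738451; p = √p² = 2.176798; φ = atan2(cos α − cos β, d − sin α + sin β) = 0.897811 rad; t = (α − φ) mod 2π = 5.222629 rad, q = (φ − β) mod 2π = 4.813015 rad → L = 3.44·(5.222629 + 2.176798 + 4.813015) = 3.44·12.212442 = 42.010799 m
LSR: p² = d² − 2 + 2cos(α−β) + 2d(sin α + sin β) = -2.859686 < 0 → infeasible
RSL: p² = d² − 2 + 2cos(α−β) − 2d(sin α + sin β) = -3.924697 < 0 → infeasible
RLR: c = (6 − d² + 2cos(α−β) + 2d(sin α − sin β))/8 = 0.407694; p = 2π − arccos c = 5.132316 rad; φ = atan2(cos α − cos β, d − sin α + sin β) = 0.897811 rad; t = (α − φ + p/2) mod 2π = 1.505601 rad, q = (α − β − t + p) mod 2π = 1.095987 rad → L = 3.44·(1.505601 + 5.132316 + 1.095987) = 3.44·7.733904 = 26.604630 m
LRL: c = (6 − d² + 2cos(α−β) − 2d(sin α − sin β))/8 = 0.621202; p = 2π − arccos c = 5.382665 rad; φ = atan2(cos β − cos α, d + sin α − sin β) = -1.781835 rad; t = (φ − α + p/2) mod 2π = 1.072244 rad, q = (β − α − t + p) mod 2π = 0.557963 rad → L = 3.44·(1.072244 + 5.382665 + 0.557963) = 3.44·7.012872 = 24.124279 m
Shortest: LRL with L = 24.124279 m ≈ 24.1243 m
Convert LRL to answer units (arcs ×180/π): t = 1.072244·180/π = 61.4350°, p = 5.382665·180/π = 308.4040°, q = 0.557963·180/π = 31.9689°, L = 24.1243 m.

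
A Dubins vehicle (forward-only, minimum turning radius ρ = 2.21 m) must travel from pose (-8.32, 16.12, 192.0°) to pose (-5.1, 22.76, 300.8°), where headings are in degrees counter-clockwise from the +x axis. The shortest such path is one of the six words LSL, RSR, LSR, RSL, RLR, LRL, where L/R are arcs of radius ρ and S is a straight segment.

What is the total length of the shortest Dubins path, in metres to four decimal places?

Let ψ = atan2(Δy, Δx) = atan2(6.64, 3.22) = 64.1294° be the start→goal bearing.
Normalize: d = |goal − start| / ρ = 7.379566/2.21 = 3.339170, α = (θ_start − ψ) mod 360° = 127.8706° = 2.231763 rad, β = (θ_goal − ψ) mod 360° = 236.6706° = 4.130681 rad.
Common terms: sin α = 0.789399, cos α = -0.613880, sin β = -0.835525, cos β = -0.549452, cos(α−β) = -0.322266, d² = 11.150058. Work in radians in the unit-radius frame; every candidate has L = ρ·(t + p + q).
LSL: p² = 2 + d² − 2cos(α−β) + 2d(sin α − sin β) = 24.646391; p = √p² = 4.964513; φ = atan2(cos β − cos α, d + sin α − sin β) = 0.012978 rad; t = (φ − α) mod 2π = 4.064401 rad, q = (β − φ) mod 2π = 4.117703 rad → L = 2.21·(4.064401 + 4.964513 + 4.117703) = 2.21·13.146617 = 29.054023 m
RSR: p² = 2 + d² − 2cos(α−β) + 2d(sin β − sin α) = 2.942789; p = √p² = 1.715456; φ = atan2(cos α − cos β, d − sin α + sin β) = -0.037566 rad; t = (α − φ) mod 2π = 2.269329 rad, q = (φ − β) mod 2π = 2.114938 rad → L = 2.21·(2.269329 + 1.715456 + 2.114938) = 2.21·6.099723 = 13.480388 m
LSR: p² = d² − 2 + 2cos(α−β) + 2d(sin α + sin β) = 8.197481; p = √p² = 2.863124; φ = atan2(−cos α − cos β, d + sin α + sin β) − atan2(−2, p) = 0.949328 rad; t = (φ − α) mod 2π = 5.000751 rad, q = (φ − β) mod 2π = 3.101833 rad → L = 2.21·(5.000751 + 2.863124 + 3.101833) = 2.21·10.965708 = 24.234214 m
RSL: p² = d² − 2 + 2cos(α−β) − 2d(sin α + sin β) = 8.813573; p = √p² = 2.968766; φ = atan2(cos α + cos β, d − sin α − sin β) − atan2(2, p) = -0.923843 rad; t = (α − φ) mod 2π = 3.155605 rad, q = (β − φ) mod 2π = 5.054524 rad → L = 2.21·(3.155605 + 2.968766 + 5.054524) = 2.21·11.178895 = 24.705359 m
RLR: c = (6 − d² + 2cos(α−β) + 2d(sin α − sin β))/8 = 0.632151; p = 2π − arccos c = 5.396716 rad; φ = atan2(cos α − cos β, d − sin α + sin β) = -0.037566 rad; t = (α − φ + p/2) mod 2π = 4.967687 rad, q = (α − β − t + p) mod 2π = 4.813296 rad → L = 2.21·(4.967687 + 5.396716 + 4.813296) = 2.21·15.177698 = 33.542713 m
LRL: c = (6 − d² + 2cos(α−β) − 2d(sin α − sin β))/8 = -2.080799, |c| > 1 → infeasible
Shortest: RSR with L = 13.480388 m ≈ 13.4804 m

13.4804 m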